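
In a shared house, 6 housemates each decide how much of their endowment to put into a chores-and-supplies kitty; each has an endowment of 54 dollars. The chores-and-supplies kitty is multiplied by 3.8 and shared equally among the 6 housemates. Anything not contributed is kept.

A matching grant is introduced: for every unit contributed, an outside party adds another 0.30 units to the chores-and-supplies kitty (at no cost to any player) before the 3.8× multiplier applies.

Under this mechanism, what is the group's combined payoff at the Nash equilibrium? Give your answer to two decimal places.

With the mechanism, a contributed unit returns 3.8 × 1.30 / 6 = 0.8233 per unit of net cost — still below 1 — so contributing 0 remains dominant for every player.
At the Nash equilibrium no one contributes; group total payoff = 6 × 54 = 324.

324.00 dollars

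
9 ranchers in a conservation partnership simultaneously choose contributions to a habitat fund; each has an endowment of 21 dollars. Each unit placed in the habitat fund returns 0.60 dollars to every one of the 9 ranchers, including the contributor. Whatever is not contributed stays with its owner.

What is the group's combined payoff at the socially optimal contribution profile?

1020.60 dollars

Each contributed unit returns 5.400 to the group as a whole (0.60 to each of 9 players), which exceeds 1, so the social optimum is full contribution: group total = 5.400 × 189 = 1020.60.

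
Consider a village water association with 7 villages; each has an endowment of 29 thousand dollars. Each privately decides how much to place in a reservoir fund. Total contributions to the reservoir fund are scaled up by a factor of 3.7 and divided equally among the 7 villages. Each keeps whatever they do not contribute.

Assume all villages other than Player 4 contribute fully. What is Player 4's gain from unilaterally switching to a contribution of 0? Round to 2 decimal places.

Switching from a contribution of 29 to 0 lets Player 4 keep an extra 29 thousand dollars, but lowers the reservoir fund by 29, which costs Player 4 their own share of that drop: 3.7/7 × 29 = 15.33.
Net gain = 29 − 15.33 = 13.67. The private return per contributed unit (0.5286) is below 1, so free-riding is indeed the best response regardless of what the others do.

13.67 thousand dollars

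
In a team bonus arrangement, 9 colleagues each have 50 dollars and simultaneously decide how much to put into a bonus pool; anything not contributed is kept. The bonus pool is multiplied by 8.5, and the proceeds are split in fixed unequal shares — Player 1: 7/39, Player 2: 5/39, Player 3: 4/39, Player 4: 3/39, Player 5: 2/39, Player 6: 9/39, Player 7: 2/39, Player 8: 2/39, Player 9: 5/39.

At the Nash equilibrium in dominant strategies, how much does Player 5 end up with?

For player j, contributing a unit is worthwhile iff 8.5 × (j's share) ≥ 1, i.e. iff j's share is at least 0.1176.
Player 1, Player 2, Player 6 and Player 9 clear that bar, contributing 50 each; the remaining 5 contribute 0. Total contributed: 200.
Player 5 keeps 50 and receives 8.5 × 200 × 2/39 = 87.18 from the bonus pool, for a payoff of 137.18.

137.18 dollars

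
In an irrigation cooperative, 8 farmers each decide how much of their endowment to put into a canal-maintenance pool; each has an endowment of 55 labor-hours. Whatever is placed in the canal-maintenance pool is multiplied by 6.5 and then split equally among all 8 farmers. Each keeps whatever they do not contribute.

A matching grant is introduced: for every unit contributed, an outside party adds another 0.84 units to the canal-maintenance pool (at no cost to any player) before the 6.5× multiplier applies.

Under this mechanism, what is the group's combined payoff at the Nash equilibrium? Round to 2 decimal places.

5262.40 labor-hours

Under the mechanism each unit contributed yields 6.5 × 1.84 / 8 = 1.4950 back to its contributor per unit of net cost, which exceeds 1, making full contribution the dominant choice for everyone.
So the Nash equilibrium is full contribution by all 8; the group earns 6.5 × 1.84 × 440 = 5262.40.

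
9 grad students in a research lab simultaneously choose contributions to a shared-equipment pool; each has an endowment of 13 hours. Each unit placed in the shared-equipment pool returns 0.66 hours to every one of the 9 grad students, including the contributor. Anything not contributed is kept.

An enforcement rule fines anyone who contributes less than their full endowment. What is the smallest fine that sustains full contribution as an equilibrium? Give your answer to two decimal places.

4.42 hours

Given the others contribute fully, the best deviation is to contribute 0 (any partial contribution still incurs the fine and gives up units whose private return 0.66 is below 1).
Deviating from 13 to 0 saves 13 hours but forfeits the deviator's share of the drop in the shared-equipment pool: 0.66 × 13 = 8.58.
So the deviation gain is 13 − 8.58 = 4.42, and the fine must be at least 4.42 hours to wipe it out.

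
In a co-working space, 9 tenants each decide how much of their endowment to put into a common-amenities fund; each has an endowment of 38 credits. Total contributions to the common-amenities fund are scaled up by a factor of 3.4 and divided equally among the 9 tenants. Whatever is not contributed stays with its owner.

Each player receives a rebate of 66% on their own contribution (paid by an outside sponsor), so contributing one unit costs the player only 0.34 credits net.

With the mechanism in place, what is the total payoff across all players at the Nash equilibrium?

The effective private return per unit is now (3.4/9) / 0.34 = 1.1111 > 1, so every player's dominant strategy flips to full contribution.
At the Nash equilibrium everyone contributes 38. Group total payoff = 9 × (38 × 0.66 + 3.4 × 38) = 1388.52.

1388.52 credits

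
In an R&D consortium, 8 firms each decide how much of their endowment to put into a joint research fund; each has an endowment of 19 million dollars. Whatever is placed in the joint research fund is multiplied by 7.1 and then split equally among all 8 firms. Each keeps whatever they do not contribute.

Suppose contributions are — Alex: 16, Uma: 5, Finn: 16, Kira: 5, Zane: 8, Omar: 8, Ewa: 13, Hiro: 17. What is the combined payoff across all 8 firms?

688.80 million dollars

Total contributed: 16 + 5 + 16 + 5 + 8 + 8 + 13 + 17 = 88; total kept: 8 × 19 − 88 = 64.
The joint research fund pays out 7.1 × 88 = 624.80 in aggregate.
Group total = 64 + 624.80 = 688.80.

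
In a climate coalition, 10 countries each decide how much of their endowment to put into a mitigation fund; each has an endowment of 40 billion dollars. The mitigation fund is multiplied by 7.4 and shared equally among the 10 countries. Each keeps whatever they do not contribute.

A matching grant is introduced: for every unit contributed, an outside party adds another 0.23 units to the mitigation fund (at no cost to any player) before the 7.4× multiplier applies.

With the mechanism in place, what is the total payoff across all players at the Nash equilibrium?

The effective private return is 7.4 × 1.23 / 10 = 0.9102, which is still under 1, so the mechanism doesn't change anyone's dominant strategy: zero contribution.
Everyone keeps their endowment and the group total is 10 × 40 = 400.

400.00 billion dollars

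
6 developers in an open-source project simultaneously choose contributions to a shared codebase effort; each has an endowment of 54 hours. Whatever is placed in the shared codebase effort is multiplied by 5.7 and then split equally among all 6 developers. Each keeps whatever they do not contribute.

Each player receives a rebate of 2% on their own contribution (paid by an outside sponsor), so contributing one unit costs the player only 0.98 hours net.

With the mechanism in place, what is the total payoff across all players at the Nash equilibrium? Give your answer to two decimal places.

324.00 hours

Even with the mechanism, each unit contributed returns only (5.7/6) / 0.98 = 0.9694 per unit of net cost, so contributing nothing is still dominant.
Everyone keeps their endowment and the group total is 6 × 54 = 324.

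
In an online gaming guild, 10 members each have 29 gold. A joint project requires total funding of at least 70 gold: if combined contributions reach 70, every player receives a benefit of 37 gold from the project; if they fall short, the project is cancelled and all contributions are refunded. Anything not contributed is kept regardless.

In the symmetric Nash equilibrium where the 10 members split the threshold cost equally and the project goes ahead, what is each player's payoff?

Equal share of the threshold: 70/10 = 7.
At this profile no one gains by cutting their contribution: any cut drops the total below 70, the project is cancelled, contributions are refunded, and the deviator ends with 29, which is less than 29 − 7 + 37 = 59. Contributing more than 7 just wastes the excess. So contributing exactly 7 is a best response.
Each player's payoff: 29 − 7 + 37 = 59.

59 gold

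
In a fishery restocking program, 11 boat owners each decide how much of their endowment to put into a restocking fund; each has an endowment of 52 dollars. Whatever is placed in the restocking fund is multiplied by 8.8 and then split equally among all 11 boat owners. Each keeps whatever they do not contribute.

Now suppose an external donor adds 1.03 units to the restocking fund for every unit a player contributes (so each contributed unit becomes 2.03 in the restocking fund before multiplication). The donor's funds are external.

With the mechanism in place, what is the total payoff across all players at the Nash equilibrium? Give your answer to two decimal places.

With the mechanism, a contributed unit returns 8.8 × 2.03 / 11 = 1.6240 per unit of net cost to the contributor — now above 1 — so contributing fully is weakly dominant for every player.
At the Nash equilibrium everyone contributes 52. Group total payoff = 8.8 × 2.03 × 572 = 10218.21.

10218.21 dollars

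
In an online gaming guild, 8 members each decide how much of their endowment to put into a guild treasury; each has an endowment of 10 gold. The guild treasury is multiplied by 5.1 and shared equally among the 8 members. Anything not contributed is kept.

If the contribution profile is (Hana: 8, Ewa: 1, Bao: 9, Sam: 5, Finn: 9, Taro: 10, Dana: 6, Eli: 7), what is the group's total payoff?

Total contributed: 8 + 1 + 9 + 5 + 9 + 10 + 6 + 7 = 55; total kept: 8 × 10 − 55 = 25.
The guild treasury pays out 5.1 × 55 = 280.50 in aggregate.
Group total = 25 + 280.50 = 305.50.

305.50 gold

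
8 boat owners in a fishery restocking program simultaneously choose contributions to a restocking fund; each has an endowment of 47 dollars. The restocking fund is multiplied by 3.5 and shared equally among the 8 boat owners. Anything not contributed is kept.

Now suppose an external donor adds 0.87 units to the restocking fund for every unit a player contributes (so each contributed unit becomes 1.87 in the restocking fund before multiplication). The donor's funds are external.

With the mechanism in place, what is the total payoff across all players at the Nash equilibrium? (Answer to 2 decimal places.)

Even with the mechanism, each unit contributed returns only 3.5 × 1.87 / 8 = 0.8181 per unit of net cost, so contributing nothing is still dominant.
At the Nash equilibrium no one contributes; group total payoff = 8 × 47 = 376.

376.00 dollars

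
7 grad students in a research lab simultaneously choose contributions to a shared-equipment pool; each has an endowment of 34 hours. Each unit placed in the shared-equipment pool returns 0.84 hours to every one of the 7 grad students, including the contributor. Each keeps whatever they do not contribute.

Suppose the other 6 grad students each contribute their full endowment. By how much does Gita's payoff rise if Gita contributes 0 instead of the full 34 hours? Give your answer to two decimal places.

Switching from a contribution of 34 to 0 lets Gita keep an extra 34 hours, but lowers the shared-equipment pool by 34, which costs Gita their own share of that drop: 0.84 × 34 = 28.56.
Net gain = 34 − 28.56 = 5.44. The private return per contributed unit (0.84) is below 1, so free-riding is indeed the best response regardless of what the others do.

5.44 hours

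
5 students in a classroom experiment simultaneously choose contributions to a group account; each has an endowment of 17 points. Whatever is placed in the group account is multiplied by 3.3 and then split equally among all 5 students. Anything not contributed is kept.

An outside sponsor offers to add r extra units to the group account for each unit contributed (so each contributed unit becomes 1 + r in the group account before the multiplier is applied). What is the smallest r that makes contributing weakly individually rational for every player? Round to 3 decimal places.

With matching at rate r, one contributed unit becomes (1 + r) in the group account and returns 3.3 × (1 + r) / 5 to the contributor.
Setting this equal to 1: 1 + r = 5/3.3 = 1.5152.
So the minimum matching rate is r = 1.5152 − 1 = 0.515.

0.515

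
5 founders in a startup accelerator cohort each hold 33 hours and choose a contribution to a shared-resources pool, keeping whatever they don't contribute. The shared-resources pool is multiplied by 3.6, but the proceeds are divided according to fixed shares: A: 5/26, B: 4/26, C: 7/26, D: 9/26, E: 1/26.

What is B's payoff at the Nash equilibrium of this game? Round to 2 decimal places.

51.28 hours

Each unit j contributes comes back to j as 3.6 × (j's share), so j prefers to contribute only if that share exceeds 1/3.6 = 0.2778; otherwise keeping the unit dominates.
The only share above 0.2778 is D's 9/26, contributing 33; the remaining 4 contribute 0. Total contributed: 33.
B keeps 33 and receives 3.6 × 33 × 4/26 = 18.28 from the shared-resources pool, for a payoff of 51.28.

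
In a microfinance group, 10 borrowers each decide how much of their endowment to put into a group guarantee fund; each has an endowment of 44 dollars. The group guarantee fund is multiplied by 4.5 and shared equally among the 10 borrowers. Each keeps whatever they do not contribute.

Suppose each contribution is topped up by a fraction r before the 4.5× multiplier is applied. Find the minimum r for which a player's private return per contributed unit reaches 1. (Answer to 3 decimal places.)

1.222

With matching at rate r, one contributed unit becomes (1 + r) in the group guarantee fund and returns 4.5 × (1 + r) / 10 to the contributor.
Setting this equal to 1: 1 + r = 10/4.5 = 2.2222.
So the minimum matching rate is r = 2.2222 − 1 = 1.222.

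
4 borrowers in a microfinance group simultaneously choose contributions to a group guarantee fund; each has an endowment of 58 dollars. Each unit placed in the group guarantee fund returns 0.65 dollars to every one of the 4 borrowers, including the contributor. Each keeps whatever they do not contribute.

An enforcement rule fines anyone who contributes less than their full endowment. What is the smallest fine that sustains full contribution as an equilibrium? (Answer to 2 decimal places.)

20.30 dollars

Given the others contribute fully, the best deviation is to contribute 0 (any partial contribution still incurs the fine and gives up units whose private return 0.65 is below 1).
Deviating from 58 to 0 saves 58 dollars but forfeits the deviator's share of the drop in the group guarantee fund: 0.65 × 58 = 37.70.
So the deviation gain is 58 − 37.70 = 20.30, and the fine must be at least 20.30 dollars to wipe it out.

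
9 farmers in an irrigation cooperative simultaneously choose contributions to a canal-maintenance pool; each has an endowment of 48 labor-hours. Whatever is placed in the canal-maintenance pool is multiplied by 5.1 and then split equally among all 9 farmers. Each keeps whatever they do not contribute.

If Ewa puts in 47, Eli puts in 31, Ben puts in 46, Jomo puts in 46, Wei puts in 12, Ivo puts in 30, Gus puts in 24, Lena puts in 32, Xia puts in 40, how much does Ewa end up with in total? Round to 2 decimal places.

175.53 labor-hours

Total contributed: 47 + 31 + 46 + 46 + 12 + 30 + 24 + 32 + 40 = 308.
Each receives 5.1 × 308 / 9 = 174.53 from the canal-maintenance pool.
Ewa keeps 48 − 47 = 1, so Ewa's payoff is 1 + 174.53 = 175.53.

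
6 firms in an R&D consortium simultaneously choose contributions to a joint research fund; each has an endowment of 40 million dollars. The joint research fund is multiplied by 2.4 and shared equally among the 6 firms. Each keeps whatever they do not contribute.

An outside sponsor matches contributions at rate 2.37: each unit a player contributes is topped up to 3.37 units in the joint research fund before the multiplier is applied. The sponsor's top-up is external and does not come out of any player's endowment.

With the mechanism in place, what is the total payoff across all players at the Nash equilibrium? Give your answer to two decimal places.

Under the mechanism each unit contributed yields 2.4 × 3.37 / 6 = 1.3480 back to its contributor per unit of net cost, which exceeds 1, making full contribution the dominant choice for everyone.
At the Nash equilibrium everyone contributes 40. Group total payoff = 2.4 × 3.37 × 240 = 1941.12.

1941.12 million dollars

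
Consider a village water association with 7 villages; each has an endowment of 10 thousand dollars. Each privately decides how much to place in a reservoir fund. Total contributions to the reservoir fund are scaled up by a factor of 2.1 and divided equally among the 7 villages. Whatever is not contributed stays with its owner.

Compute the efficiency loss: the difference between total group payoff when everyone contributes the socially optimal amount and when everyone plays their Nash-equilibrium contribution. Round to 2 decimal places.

77.00 thousand dollars

Each contributed unit returns 2.1/7 = 0.3000 to its contributor — below 1 — so contributing 0 is dominant for every player. At the Nash equilibrium everyone keeps their 10, and the group total is 7 × 10 = 70.
Each contributed unit returns 2.100 to the group as a whole (0.3000 to each of 7 players), which exceeds 1, so the social optimum is full contribution: group total = 2.100 × 70 = 147.00.
Efficiency loss = 147.00 − 70 = 77.00.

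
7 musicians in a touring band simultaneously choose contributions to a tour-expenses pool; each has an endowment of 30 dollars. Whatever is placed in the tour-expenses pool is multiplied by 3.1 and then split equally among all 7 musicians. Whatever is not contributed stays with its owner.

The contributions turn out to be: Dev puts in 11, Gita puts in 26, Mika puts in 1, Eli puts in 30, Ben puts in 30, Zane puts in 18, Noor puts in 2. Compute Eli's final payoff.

52.26 dollars

Total contributed: 11 + 26 + 1 + 30 + 30 + 18 + 2 = 118.
Each receives 3.1 × 118 / 7 = 52.26 from the tour-expenses pool.
Eli keeps 30 − 30 = 0, so Eli's payoff is 0 + 52.26 = 52.26.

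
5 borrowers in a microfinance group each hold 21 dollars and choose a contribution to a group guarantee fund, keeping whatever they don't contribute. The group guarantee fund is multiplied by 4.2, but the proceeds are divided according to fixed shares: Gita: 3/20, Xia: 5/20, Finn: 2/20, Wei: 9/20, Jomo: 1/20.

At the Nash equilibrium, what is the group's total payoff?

239.40 dollars

A player with share s gets back 4.2·s per unit contributed, so full contribution is dominant for anyone with s > 1/4.2 = 0.2381 and zero contribution is dominant for anyone below.
Xia and Wei clear that bar, contributing 21 each; the remaining 3 contribute 0. Total contributed: 42.
The group guarantee fund pays out 4.2 × 42 = 176.40 in total (split across the unequal shares, but the aggregate is all that matters for the group sum).
The 3 free-riders keep 21 each, adding 63. Group total = 63 + 176.40 = 239.40.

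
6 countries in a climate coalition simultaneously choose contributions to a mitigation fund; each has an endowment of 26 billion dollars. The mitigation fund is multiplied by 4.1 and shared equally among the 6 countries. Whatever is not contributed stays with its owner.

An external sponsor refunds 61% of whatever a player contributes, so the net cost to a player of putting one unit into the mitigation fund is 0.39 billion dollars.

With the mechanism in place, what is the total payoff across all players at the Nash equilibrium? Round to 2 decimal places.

With the mechanism, a contributed unit returns (4.1/6) / 0.39 = 1.7521 per unit of net cost to the contributor — now above 1 — so contributing fully is weakly dominant for every player.
So the Nash equilibrium is full contribution by all 6; the group earns 6 × (26 × 0.61 + 4.1 × 26) = 734.76.

734.76 billion dollars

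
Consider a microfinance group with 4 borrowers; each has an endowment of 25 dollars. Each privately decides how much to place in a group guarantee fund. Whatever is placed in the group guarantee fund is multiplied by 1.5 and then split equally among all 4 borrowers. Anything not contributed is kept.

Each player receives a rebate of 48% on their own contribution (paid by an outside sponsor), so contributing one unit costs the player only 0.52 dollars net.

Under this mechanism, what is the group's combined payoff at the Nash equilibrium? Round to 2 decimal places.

The effective private return is (1.5/4) / 0.52 = 0.7212, which is still under 1, so the mechanism doesn't change anyone's dominant strategy: zero contribution.
At the Nash equilibrium no one contributes; group total payoff = 4 × 25 = 100.

100.00 dollars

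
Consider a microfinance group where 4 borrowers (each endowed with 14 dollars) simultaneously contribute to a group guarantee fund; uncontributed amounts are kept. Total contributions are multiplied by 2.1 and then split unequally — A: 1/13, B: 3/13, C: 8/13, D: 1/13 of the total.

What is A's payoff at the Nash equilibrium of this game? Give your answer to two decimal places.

16.26 dollars

A player with share s gets back 2.1·s per unit contributed, so full contribution is dominant for anyone with s > 1/2.1 = 0.4762 and zero contribution is dominant for anyone below.
Only C (8/13) clears that bar, contributing 14; the remaining 3 contribute 0. Total contributed: 14.
A keeps 14 and receives 2.1 × 14 × 1/13 = 2.26 from the group guarantee fund, for a payoff of 16.26.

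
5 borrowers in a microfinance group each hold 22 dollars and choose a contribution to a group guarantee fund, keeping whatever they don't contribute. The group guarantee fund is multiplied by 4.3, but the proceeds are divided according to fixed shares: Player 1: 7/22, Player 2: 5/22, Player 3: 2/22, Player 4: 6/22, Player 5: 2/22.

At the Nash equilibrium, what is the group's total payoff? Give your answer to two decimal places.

255.20 dollars

Player j's private return per contributed unit is 4.3 × (j's share). Contributing is weakly dominant for j when that share is at least 1/4.3 = 0.2326, and contributing 0 is dominant otherwise.
The shares above 0.2326 belong to Player 1 and Player 4, contributing 22 each; the remaining 3 contribute 0. Total contributed: 44.
The group guarantee fund pays out 4.3 × 44 = 189.20 in total (split across the unequal shares, but the aggregate is all that matters for the group sum).
The 3 free-riders keep 22 each, adding 66. Group total = 66 + 189.20 = 255.20.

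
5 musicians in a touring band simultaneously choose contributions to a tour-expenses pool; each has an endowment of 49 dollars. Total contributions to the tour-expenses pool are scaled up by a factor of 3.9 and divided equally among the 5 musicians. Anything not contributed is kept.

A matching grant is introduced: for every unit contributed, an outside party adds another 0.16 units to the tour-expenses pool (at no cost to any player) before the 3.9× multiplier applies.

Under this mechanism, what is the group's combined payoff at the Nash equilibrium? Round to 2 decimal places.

245.00 dollars

With the mechanism, a contributed unit returns 3.9 × 1.16 / 5 = 0.9048 per unit of net cost — still below 1 — so contributing 0 remains dominant for every player.
Everyone keeps their endowment and the group total is 5 × 49 = 245.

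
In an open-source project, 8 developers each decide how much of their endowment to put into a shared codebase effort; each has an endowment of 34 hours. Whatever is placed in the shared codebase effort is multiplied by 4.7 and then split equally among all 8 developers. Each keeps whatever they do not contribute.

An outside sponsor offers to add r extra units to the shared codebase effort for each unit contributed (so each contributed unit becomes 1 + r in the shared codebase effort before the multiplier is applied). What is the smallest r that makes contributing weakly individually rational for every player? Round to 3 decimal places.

0.702

With matching at rate r, one contributed unit becomes (1 + r) in the shared codebase effort and returns 4.7 × (1 + r) / 8 to the contributor.
Setting this equal to 1: 1 + r = 8/4.7 = 1.7021.
So the minimum matching rate is r = 1.7021 − 1 = 0.702.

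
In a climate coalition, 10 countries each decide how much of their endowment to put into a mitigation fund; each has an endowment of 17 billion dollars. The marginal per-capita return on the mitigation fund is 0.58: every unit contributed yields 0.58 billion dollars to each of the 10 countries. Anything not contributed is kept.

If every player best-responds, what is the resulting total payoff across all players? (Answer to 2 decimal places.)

170.00 billion dollars

The private return per contributed unit is 0.58 < 1, so contributing 0 is dominant for every player. At the Nash equilibrium everyone keeps their 17, and the group total is 10 × 17 = 170.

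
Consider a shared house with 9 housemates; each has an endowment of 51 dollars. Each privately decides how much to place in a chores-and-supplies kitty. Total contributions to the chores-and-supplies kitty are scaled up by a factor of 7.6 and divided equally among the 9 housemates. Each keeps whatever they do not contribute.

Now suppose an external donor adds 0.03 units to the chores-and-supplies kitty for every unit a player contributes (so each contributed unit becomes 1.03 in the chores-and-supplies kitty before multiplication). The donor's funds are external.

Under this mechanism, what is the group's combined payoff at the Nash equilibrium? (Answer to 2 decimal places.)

Even with the mechanism, each unit contributed returns only 7.6 × 1.03 / 9 = 0.8698 per unit of net cost, so contributing nothing is still dominant.
Everyone keeps their endowment and the group total is 9 × 51 = 459.

459.00 dollars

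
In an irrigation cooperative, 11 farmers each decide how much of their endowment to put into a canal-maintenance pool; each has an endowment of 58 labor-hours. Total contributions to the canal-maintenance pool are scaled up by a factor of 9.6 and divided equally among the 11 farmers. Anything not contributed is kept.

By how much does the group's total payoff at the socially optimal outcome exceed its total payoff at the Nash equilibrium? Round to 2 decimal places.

Each contributed unit returns 9.6/11 = 0.8727 to its contributor — below 1 — so contributing 0 is dominant for every player. At the Nash equilibrium everyone keeps their 58, and the group total is 11 × 58 = 638.
Each contributed unit returns 9.600 to the group as a whole (0.8727 to each of 11 players), which exceeds 1, so the social optimum is full contribution: group total = 9.600 × 638 = 6124.80.
Efficiency loss = 6124.80 − 638 = 5486.80.

5486.80 labor-hours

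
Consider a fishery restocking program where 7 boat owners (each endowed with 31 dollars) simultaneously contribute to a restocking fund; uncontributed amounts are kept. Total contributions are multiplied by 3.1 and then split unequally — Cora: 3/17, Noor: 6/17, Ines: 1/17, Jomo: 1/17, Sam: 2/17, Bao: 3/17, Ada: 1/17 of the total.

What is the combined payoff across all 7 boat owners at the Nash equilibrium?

Each unit j contributes comes back to j as 3.1 × (j's share), so j prefers to contribute only if that share exceeds 1/3.1 = 0.3226; otherwise keeping the unit dominates.
Noor alone (share 6/17) is above the threshold, contributing 31; the remaining 6 contribute 0. Total contributed: 31.
The restocking fund pays out 3.1 × 31 = 96.10 in total (split across the unequal shares, but the aggregate is all that matters for the group sum).
The 6 free-riders keep 31 each, adding 186. Group total = 186 + 96.10 = 282.10.

282.10 dollars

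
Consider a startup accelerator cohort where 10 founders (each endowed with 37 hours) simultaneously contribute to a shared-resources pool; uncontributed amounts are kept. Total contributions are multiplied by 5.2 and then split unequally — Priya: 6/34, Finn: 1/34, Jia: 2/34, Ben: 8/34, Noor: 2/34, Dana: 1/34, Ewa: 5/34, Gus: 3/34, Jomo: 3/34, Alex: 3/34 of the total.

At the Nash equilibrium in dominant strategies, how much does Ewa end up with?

A player with share s gets back 5.2·s per unit contributed, so full contribution is dominant for anyone with s > 1/5.2 = 0.1923 and zero contribution is dominant for anyone below.
Ben alone (share 8/34) is above the threshold, contributing 37; the remaining 9 contribute 0. Total contributed: 37.
Ewa keeps 37 and receives 5.2 × 37 × 5/34 = 28.29 from the shared-resources pool, for a payoff of 65.29.

65.29 hours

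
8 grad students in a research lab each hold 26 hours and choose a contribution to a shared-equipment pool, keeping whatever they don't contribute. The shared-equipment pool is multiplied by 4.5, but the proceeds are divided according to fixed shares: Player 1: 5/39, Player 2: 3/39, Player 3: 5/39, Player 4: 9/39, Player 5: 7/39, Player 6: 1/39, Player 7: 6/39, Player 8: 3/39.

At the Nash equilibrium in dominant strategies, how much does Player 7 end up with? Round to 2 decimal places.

44.00 hours

Each unit j contributes comes back to j as 4.5 × (j's share), so j prefers to contribute only if that share exceeds 1/4.5 = 0.2222; otherwise keeping the unit dominates.
The only share above 0.2222 is Player 4's 9/39, contributing 26; the remaining 7 contribute 0. Total contributed: 26.
Player 7 keeps 26 and receives 4.5 × 26 × 6/39 = 18.00 from the shared-equipment pool, for a payoff of 44.00.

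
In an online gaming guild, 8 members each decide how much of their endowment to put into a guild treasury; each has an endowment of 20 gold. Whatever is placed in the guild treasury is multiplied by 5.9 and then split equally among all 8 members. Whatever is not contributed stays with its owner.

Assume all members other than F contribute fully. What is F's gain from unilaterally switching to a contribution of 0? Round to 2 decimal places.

5.25 gold

Switching from a contribution of 20 to 0 lets F keep an extra 20 gold, but lowers the guild treasury by 20, which costs F their own share of that drop: 5.9/8 × 20 = 14.75.
Net gain = 20 − 14.75 = 5.25. The private return per contributed unit (0.7375) is below 1, so free-riding is indeed the best response regardless of what the others do.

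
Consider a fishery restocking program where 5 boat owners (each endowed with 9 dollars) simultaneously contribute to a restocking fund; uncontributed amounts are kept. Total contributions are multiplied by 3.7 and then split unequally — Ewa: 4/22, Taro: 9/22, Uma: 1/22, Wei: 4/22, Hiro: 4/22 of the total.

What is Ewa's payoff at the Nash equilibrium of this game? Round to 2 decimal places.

For player j, contributing a unit is worthwhile iff 3.7 × (j's share) ≥ 1, i.e. iff j's share is at least 0.2703.
Only Taro (9/22) clears that bar, contributing 9; the remaining 4 contribute 0. Total contributed: 9.
Ewa keeps 9 and receives 3.7 × 9 × 4/22 = 6.05 from the restocking fund, for a payoff of 15.05.

15.05 dollars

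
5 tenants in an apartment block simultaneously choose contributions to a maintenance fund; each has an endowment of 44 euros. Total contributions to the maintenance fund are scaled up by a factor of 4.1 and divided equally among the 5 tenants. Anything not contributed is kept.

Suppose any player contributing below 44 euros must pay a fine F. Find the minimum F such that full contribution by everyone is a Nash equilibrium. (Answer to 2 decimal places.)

Given the others contribute fully, the best deviation is to contribute 0 (any partial contribution still incurs the fine and gives up units whose private return 0.8200 is below 1).
Deviating from 44 to 0 saves 44 euros but forfeits the deviator's share of the drop in the maintenance fund: 4.1/5 × 44 = 36.08.
So the deviation gain is 44 − 36.08 = 7.92, and the fine must be at least 7.92 euros to wipe it out.

7.92 euros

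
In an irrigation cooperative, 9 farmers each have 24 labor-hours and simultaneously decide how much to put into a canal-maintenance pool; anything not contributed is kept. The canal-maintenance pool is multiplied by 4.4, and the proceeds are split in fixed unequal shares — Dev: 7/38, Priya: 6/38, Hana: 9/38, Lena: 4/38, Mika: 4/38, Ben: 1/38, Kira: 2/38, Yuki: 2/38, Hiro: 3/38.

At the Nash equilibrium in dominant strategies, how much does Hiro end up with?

32.34 labor-hours

For player j, contributing a unit is worthwhile iff 4.4 × (j's share) ≥ 1, i.e. iff j's share is at least 0.2273.
The only share above 0.2273 is Hana's 9/38, contributing 24; the remaining 8 contribute 0. Total contributed: 24.
Hiro keeps 24 and receives 4.4 × 24 × 3/38 = 8.34 from the canal-maintenance pool, for a payoff of 32.34.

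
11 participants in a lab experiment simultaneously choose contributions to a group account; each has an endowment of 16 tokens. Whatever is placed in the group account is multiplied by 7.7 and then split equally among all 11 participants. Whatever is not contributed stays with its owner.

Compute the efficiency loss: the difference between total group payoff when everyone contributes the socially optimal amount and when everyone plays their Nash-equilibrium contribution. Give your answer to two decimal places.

Each contributed unit returns 7.7/11 = 0.7000 to its contributor — below 1 — so contributing 0 is dominant for every player. At the Nash equilibrium everyone keeps their 16, and the group total is 11 × 16 = 176.
Each contributed unit returns 7.700 to the group as a whole (0.7000 to each of 11 players), which exceeds 1, so the social optimum is full contribution: group total = 7.700 × 176 = 1355.20.
Efficiency loss = 1355.20 − 176 = 1179.20.

1179.20 tokens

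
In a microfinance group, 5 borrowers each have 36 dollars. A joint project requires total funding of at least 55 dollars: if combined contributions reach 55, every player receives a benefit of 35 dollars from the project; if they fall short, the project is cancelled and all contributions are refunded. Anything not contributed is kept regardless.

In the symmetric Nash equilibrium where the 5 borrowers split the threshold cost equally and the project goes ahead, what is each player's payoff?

Equal share of the threshold: 55/5 = 11.
At this profile no one gains by cutting their contribution: any cut drops the total below 55, the project is cancelled, contributions are refunded, and the deviator ends with 36, which is less than 36 − 11 + 35 = 60. Contributing more than 11 just wastes the excess. So contributing exactly 11 is a best response.
Each player's payoff: 36 − 11 + 35 = 60.

60 dollars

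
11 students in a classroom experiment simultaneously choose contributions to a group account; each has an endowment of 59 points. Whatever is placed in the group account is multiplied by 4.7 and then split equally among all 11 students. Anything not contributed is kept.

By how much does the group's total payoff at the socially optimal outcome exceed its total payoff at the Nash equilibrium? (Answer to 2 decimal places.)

Each contributed unit returns 4.7/11 = 0.4273 to its contributor — below 1 — so contributing 0 is dominant for every player. At the Nash equilibrium everyone keeps their 59, and the group total is 11 × 59 = 649.
Each contributed unit returns 4.700 to the group as a whole (0.4273 to each of 11 players), which exceeds 1, so the social optimum is full contribution: group total = 4.700 × 649 = 3050.30.
Efficiency loss = 3050.30 − 649 = 2401.30.

2401.30 points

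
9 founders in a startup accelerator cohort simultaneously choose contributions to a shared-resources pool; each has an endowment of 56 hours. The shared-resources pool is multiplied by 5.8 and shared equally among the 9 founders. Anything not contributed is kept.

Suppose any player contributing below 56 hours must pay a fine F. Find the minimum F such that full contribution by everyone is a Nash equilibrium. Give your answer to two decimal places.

19.91 hours

Given the others contribute fully, the best deviation is to contribute 0 (any partial contribution still incurs the fine and gives up units whose private return 0.6444 is below 1).
Deviating from 56 to 0 saves 56 hours but forfeits the deviator's share of the drop in the shared-resources pool: 5.8/9 × 56 = 36.09.
So the deviation gain is 56 − 36.09 = 19.91, and the fine must be at least 19.91 hours to wipe it out.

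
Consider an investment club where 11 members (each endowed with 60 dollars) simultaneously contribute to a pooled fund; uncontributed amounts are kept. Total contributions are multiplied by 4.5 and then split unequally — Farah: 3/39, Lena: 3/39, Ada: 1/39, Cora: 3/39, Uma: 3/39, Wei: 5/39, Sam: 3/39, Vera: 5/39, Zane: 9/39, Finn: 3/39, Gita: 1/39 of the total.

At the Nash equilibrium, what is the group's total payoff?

Each unit j contributes comes back to j as 4.5 × (j's share), so j prefers to contribute only if that share exceeds 1/4.5 = 0.2222; otherwise keeping the unit dominates.
Only Zane (9/39) clears that bar, contributing 60; the remaining 10 contribute 0. Total contributed: 60.
The pooled fund pays out 4.5 × 60 = 270.00 in total (split across the unequal shares, but the aggregate is all that matters for the group sum).
The 10 free-riders keep 60 each, adding 600. Group total = 600 + 270.00 = 870.00.

870.00 dollars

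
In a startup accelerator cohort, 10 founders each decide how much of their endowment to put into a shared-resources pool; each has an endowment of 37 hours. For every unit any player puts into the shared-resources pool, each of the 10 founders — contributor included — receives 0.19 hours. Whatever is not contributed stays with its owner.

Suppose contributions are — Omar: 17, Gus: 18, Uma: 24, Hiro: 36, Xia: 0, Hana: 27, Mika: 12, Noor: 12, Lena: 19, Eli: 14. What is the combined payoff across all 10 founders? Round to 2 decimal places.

531.10 hours

Total contributed: 17 + 18 + 24 + 36 + 0 + 27 + 12 + 12 + 19 + 14 = 179; total kept: 10 × 37 − 179 = 191.
The shared-resources pool pays out 0.19 × 10 × 179 = 340.10 in aggregate.
Group total = 191 + 340.10 = 531.10.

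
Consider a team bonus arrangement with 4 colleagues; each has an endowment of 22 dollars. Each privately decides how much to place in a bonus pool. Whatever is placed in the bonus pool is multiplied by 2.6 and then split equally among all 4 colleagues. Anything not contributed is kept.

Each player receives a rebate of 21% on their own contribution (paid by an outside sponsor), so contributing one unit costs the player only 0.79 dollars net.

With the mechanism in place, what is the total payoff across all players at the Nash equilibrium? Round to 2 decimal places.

88.00 dollars

With the mechanism, a contributed unit returns (2.6/4) / 0.79 = 0.8228 per unit of net cost — still below 1 — so contributing 0 remains dominant for every player.
At the Nash equilibrium no one contributes; group total payoff = 4 × 22 = 88.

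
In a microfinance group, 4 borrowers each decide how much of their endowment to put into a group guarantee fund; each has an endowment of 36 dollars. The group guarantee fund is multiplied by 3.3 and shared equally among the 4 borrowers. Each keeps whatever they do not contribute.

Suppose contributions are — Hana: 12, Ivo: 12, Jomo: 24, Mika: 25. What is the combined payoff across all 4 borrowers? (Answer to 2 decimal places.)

Total contributed: 12 + 12 + 24 + 25 = 73; total kept: 4 × 36 − 73 = 71.
The group guarantee fund pays out 3.3 × 73 = 240.90 in aggregate.
Group total = 71 + 240.90 = 311.90.

311.90 dollars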